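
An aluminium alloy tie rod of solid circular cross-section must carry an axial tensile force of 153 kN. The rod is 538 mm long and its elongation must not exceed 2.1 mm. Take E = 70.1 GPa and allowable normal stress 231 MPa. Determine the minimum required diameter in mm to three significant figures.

Required area A ≥ P/σ_allow = 153000/231 = 662.3 mm².
For a solid circular section, d ≥ √(4A/π) = 29.04 mm.
Elongation limit: A ≥ PL/(Eδ_allow) = 153000·538/(70100·2.1) = 559.2 mm² ⇒ d ≥ 26.68 mm.
The stress limit governs.

29.0 mm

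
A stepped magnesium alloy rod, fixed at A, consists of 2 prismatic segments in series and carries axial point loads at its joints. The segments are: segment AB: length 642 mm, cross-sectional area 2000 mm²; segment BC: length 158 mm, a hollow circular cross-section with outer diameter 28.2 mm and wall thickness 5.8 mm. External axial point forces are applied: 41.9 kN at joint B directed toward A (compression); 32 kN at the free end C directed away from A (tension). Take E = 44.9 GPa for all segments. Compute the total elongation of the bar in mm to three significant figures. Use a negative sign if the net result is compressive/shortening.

0.205 mm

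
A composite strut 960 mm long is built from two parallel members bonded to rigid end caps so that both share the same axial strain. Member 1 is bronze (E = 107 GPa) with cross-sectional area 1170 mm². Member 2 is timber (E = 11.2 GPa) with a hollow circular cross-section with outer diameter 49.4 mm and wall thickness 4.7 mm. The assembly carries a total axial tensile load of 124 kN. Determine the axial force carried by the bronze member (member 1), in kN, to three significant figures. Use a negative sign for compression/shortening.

117 kN

A_2 = 660 mm².
Equal strain + equilibrium ⇒ each member carries load in proportion to AE: A₁E₁ = 125200000 N, A₂E₂ = 7392000 N, ΣAE = 132600000 N.
F₁ = P·A₁E₁/ΣAE = 124000·125200000/132600000 = 117100 N.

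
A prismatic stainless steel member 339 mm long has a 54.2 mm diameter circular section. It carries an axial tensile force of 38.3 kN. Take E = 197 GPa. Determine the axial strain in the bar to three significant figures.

8.43e-05

A = 2307 mm².
σ = N/A = 16.6 MPa; ε = σ/E = 16.6/197000 = 8.426e-05.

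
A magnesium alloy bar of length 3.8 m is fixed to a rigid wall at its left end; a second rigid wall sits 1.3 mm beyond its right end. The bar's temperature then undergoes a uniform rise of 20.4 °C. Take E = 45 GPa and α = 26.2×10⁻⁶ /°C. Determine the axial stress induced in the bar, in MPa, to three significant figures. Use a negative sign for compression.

Free thermal expansion αLΔT = 26.2e-6 · 3800 · 20.4 = 2.031 mm.
The walls engage after the gap closes; constrained expansion = 2.031 − 1.3 = 0.731 mm.
The walls impose strain ε = −(0.731)/3800 = -1.9237e-04; σ = Eε = 45000 · -1.9237e-04 = -8.657 MPa.

-8.66 MPa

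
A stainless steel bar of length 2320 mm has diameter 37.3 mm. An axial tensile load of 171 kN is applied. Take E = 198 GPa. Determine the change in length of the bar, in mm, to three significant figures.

1.83 mm

A = 1093 mm².
δ_mech = NL/(AE) = 171000·2320/(1093·198000) = 1.834 mm.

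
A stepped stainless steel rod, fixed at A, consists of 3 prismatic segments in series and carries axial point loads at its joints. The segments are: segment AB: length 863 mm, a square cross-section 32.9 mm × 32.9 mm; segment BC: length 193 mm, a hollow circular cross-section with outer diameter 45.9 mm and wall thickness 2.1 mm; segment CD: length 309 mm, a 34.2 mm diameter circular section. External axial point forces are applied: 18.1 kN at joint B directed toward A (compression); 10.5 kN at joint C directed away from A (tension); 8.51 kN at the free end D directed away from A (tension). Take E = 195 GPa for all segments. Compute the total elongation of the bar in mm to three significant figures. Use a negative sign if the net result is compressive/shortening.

0.0835 mm

Internal axial forces (sectioning from the free end, tension +): N_CD = 8.51 kN, N_BC = 19.01 kN, N_AB = 0.91 kN.
A_AB = 1082 mm².
A_BC = 289 mm².
A_CD = 918.6 mm².
δ_AB = 910·863/(1082·195000) = 0.003721 mm
δ_BC = 19010·193/(289·195000) = 0.06511 mm
δ_CD = 8510·309/(918.6·195000) = 0.01468 mm
δ = Σδ_i = 0.08351 mm.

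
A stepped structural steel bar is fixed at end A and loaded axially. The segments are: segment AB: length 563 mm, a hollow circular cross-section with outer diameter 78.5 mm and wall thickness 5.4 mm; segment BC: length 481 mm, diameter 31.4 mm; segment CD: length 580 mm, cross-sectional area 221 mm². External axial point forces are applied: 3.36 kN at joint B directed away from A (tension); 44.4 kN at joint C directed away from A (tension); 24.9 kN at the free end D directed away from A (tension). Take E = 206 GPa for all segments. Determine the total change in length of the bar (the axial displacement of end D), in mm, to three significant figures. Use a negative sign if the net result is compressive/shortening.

0.686 mm

Internal axial forces (sectioning from the free end, tension +): N_CD = 24.9 kN, N_BC = 69.3 kN, N_AB = 72.66 kN.
A_AB = 1240 mm².
A_BC = 774.4 mm².
δ_AB = 72660·563/(1240·206000) = 0.1601 mm
δ_BC = 69300·481/(774.4·206000) = 0.209 mm
δ_CD = 24900·580/(221·206000) = 0.3172 mm
δ = Σδ_i = 0.6863 mm.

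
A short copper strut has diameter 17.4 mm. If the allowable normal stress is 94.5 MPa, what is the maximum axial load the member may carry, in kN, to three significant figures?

A = 237.8 mm².
P_max = σ_allow · A = 94.5 · 237.8 = 22470 N = 22.47 kN.

22.5 kN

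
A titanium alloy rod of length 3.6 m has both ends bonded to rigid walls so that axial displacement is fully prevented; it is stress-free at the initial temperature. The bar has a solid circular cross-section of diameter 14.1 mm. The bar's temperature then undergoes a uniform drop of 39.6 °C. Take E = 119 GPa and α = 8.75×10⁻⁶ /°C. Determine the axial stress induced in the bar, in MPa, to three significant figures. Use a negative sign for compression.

41.2 MPa

Free thermal expansion αLΔT = 8.75e-6 · 3600 · -39.6 = -1.247 mm.
The walls impose strain ε = −(-1.247)/3600 = 3.4650e-04; σ = Eε = 119000 · 3.4650e-04 = 41.23 MPa.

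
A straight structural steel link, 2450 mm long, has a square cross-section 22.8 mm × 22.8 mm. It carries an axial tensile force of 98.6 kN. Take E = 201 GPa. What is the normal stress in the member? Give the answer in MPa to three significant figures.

A = 519.8 mm².
σ = N/A = 98600/519.8 = 189.7 MPa.

190 MPa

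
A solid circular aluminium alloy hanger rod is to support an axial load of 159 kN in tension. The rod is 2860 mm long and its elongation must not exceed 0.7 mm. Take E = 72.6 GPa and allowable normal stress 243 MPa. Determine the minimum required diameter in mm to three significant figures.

Required area A ≥ P/σ_allow = 159000/243 = 654.3 mm².
For a solid circular section, d ≥ √(4A/π) = 28.86 mm.
Elongation limit: A ≥ PL/(Eδ_allow) = 159000·2860/(72600·0.7) = 8948 mm² ⇒ d ≥ 106.7 mm.
The elongation limit governs.

107 mm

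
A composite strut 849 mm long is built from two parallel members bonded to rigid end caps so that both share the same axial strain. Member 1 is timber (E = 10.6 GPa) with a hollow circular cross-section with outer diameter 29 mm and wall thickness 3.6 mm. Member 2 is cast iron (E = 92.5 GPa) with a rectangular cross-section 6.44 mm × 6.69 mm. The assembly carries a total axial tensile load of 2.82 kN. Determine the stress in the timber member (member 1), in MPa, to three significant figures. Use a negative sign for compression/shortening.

4.25 MPa

A_1 = 287.3 mm².
A_2 = 43.08 mm².
Equal strain + equilibrium ⇒ each member carries load in proportion to AE: A₁E₁ = 3045000 N, A₂E₂ = 3985000 N, ΣAE = 7030000 N.
σ₁ = P·E₁/ΣAE = 2820·10600/7030000 = 4.252 MPa.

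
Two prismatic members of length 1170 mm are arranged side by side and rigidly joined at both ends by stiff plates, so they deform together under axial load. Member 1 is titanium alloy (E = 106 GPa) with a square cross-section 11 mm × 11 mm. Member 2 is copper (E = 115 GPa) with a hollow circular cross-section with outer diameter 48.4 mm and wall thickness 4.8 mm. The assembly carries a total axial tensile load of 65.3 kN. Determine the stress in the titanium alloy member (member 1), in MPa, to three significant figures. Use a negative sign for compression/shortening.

78.3 MPa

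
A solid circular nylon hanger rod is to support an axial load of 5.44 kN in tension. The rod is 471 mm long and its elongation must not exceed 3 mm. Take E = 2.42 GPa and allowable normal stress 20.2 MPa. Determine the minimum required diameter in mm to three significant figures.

21.2 mm

Required area A ≥ P/σ_allow = 5440/20.2 = 269.3 mm².
For a solid circular section, d ≥ √(4A/π) = 18.52 mm.
Elongation limit: A ≥ PL/(Eδ_allow) = 5440·471/(2420·3) = 352.9 mm² ⇒ d ≥ 21.2 mm.
The elongation limit governs.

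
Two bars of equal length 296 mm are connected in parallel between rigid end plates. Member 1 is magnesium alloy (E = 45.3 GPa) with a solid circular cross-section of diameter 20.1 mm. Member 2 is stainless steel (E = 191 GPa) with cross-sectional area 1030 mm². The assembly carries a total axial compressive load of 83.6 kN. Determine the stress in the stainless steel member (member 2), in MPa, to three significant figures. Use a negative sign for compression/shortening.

A_1 = 317.3 mm².
Equal strain + equilibrium ⇒ each member carries load in proportion to AE: A₁E₁ = 14370000 N, A₂E₂ = 196700000 N, ΣAE = 211100000 N.
σ₂ = P·E₂/ΣAE = -83600·191000/211100000 = -75.64 MPa.

-75.6 MPa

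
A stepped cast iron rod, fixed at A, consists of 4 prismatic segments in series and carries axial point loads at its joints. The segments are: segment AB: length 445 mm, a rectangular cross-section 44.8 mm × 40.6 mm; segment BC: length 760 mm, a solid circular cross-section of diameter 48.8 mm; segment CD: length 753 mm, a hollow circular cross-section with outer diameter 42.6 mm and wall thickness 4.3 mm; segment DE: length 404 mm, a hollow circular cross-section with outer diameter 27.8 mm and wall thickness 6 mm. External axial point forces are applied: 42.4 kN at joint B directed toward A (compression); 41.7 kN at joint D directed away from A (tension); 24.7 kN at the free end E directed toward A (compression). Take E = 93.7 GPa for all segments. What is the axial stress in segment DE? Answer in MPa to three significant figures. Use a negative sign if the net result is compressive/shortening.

Internal axial forces (sectioning from the free end, tension +): N_DE = -24.7 kN, N_CD = 17 kN, N_BC = 17 kN, N_AB = -25.4 kN.
A_DE = 410.9 mm².
σ_DE = N_DE/A_DE = -24700/410.9 = -60.11 MPa.

-60.1 MPa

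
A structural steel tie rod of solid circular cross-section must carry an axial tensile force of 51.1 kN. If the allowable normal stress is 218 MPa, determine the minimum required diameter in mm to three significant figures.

17.3 mm

Required area A ≥ P/σ_allow = 51100/218 = 234.4 mm².
For a solid circular section, d ≥ √(4A/π) = 17.28 mm.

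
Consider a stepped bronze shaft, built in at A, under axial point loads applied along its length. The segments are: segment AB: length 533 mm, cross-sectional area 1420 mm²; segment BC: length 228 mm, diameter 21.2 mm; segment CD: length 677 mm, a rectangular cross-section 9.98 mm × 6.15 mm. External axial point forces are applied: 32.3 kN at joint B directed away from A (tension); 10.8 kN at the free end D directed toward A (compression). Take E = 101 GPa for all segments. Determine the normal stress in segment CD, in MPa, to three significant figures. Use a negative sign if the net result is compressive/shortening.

Internal axial forces (sectioning from the free end, tension +): N_CD = -10.8 kN, N_BC = -10.8 kN, N_AB = 21.5 kN.
A_CD = 61.38 mm².
σ_CD = N_CD/A_CD = -10800/61.38 = -176 MPa.

-176 MPa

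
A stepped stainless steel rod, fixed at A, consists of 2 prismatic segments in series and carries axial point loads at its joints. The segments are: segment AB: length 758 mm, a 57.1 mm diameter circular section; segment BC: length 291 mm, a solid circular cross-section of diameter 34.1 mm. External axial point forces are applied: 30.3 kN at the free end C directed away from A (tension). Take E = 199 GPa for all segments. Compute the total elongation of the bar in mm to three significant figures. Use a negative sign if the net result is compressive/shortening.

0.0936 mm

Internal axial forces (sectioning from the free end, tension +): N_BC = 30.3 kN, N_AB = 30.3 kN.
A_AB = 2561 mm².
A_BC = 913.3 mm².
δ_AB = 30300·758/(2561·199000) = 0.04507 mm
δ_BC = 30300·291/(913.3·199000) = 0.04852 mm
δ = Σδ_i = 0.09359 mm.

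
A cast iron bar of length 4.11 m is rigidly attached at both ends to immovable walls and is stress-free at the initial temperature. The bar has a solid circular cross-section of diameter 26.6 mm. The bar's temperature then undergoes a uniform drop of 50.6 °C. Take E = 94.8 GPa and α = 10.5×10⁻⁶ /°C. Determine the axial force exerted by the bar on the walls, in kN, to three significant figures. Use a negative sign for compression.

Free thermal expansion αLΔT = 10.5e-6 · 4110 · -50.6 = -2.184 mm.
The walls impose strain ε = −(-2.184)/4110 = 5.3130e-04; σ = Eε = 94800 · 5.3130e-04 = 50.37 MPa.
Wall reaction R = σ·A = 50.37·555.7 = 27990 N = 27.99 kN.

28.0 kN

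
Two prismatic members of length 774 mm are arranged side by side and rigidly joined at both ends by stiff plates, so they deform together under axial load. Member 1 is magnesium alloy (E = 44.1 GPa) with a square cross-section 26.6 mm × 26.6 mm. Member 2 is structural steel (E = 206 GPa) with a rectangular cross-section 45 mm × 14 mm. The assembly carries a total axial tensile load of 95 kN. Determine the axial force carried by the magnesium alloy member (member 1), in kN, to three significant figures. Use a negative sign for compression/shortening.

18.4 kN

A_1 = 707.6 mm².
A_2 = 630 mm².
Equal strain + equilibrium ⇒ each member carries load in proportion to AE: A₁E₁ = 31200000 N, A₂E₂ = 129800000 N, ΣAE = 161000000 N.
F₁ = P·A₁E₁/ΣAE = 95000·31200000/161000000 = 18410 N.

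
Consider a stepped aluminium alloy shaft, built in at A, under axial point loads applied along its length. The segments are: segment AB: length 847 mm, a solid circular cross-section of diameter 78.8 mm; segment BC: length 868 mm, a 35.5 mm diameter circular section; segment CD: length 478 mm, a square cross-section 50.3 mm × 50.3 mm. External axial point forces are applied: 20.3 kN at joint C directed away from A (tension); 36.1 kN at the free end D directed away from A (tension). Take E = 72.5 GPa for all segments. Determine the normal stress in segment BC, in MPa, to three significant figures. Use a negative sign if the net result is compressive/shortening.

57.0 MPa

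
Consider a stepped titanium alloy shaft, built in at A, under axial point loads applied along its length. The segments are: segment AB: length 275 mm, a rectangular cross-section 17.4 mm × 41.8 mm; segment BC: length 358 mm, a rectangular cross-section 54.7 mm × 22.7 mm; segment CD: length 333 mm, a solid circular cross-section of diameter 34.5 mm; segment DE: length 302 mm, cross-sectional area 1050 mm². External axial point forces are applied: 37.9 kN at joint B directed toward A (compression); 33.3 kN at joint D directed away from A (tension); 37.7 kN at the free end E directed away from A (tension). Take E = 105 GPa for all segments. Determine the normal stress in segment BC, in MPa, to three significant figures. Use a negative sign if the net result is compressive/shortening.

57.2 MPa

Internal axial forces (sectioning from the free end, tension +): N_DE = 37.7 kN, N_CD = 71 kN, N_BC = 71 kN, N_AB = 33.1 kN.
A_BC = 1242 mm².
σ_BC = N_BC/A_BC = 71000/1242 = 57.18 MPa.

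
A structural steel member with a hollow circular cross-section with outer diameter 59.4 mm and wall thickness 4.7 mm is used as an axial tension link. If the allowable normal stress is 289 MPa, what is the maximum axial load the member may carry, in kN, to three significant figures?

233 kN

A = 807.7 mm².
P_max = σ_allow · A = 289 · 807.7 = 233400 N = 233.4 kN.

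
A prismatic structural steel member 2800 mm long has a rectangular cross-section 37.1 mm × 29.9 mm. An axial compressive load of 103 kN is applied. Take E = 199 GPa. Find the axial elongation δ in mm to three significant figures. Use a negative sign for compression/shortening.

A = 1109 mm².
δ_mech = NL/(AE) = -103000·2800/(1109·199000) = -1.306 mm.

-1.31 mm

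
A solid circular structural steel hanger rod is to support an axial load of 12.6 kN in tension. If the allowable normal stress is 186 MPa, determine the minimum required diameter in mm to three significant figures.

9.29 mm

Required area A ≥ P/σ_allow = 12600/186 = 67.74 mm².
For a solid circular section, d ≥ √(4A/π) = 9.287 mm.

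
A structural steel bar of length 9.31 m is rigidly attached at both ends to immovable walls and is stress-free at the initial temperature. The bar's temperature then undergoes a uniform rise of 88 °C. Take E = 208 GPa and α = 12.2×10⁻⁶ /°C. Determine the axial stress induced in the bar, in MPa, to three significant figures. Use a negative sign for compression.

-223 MPa

Free thermal expansion αLΔT = 12.2e-6 · 9310 · 88 = 9.995 mm.
The walls impose strain ε = −(9.995)/9310 = -1.0736e-03; σ = Eε = 208000 · -1.0736e-03 = -223.3 MPa.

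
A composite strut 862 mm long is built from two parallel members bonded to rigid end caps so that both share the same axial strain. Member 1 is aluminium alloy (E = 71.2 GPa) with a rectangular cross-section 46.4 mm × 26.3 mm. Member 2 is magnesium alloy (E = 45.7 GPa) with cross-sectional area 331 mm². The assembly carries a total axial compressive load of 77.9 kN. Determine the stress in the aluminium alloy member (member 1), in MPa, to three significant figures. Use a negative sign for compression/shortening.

-54.4 MPa

A_1 = 1220 mm².
Equal strain + equilibrium ⇒ each member carries load in proportion to AE: A₁E₁ = 86890000 N, A₂E₂ = 15130000 N, ΣAE = 102000000 N.
σ₁ = P·E₁/ΣAE = -77900·71200/102000000 = -54.37 MPa.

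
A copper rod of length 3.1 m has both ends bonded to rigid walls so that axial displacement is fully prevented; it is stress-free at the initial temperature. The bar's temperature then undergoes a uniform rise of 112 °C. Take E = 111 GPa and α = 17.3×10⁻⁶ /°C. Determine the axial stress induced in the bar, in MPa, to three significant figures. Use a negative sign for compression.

Free thermal expansion αLΔT = 17.3e-6 · 3100 · 112 = 6.007 mm.
The walls impose strain ε = −(6.007)/3100 = -1.9376e-03; σ = Eε = 111000 · -1.9376e-03 = -215.1 MPa.

-215 MPa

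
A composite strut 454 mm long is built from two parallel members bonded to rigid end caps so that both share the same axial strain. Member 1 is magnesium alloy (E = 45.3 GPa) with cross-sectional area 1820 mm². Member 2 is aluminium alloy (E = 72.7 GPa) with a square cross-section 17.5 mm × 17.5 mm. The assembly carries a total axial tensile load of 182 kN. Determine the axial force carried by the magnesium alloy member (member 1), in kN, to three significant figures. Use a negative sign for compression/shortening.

A_2 = 306.2 mm².
Equal strain + equilibrium ⇒ each member carries load in proportion to AE: A₁E₁ = 82450000 N, A₂E₂ = 22260000 N, ΣAE = 104700000 N.
F₁ = P·A₁E₁/ΣAE = 182000·82450000/104700000 = 143300 N.

143 kN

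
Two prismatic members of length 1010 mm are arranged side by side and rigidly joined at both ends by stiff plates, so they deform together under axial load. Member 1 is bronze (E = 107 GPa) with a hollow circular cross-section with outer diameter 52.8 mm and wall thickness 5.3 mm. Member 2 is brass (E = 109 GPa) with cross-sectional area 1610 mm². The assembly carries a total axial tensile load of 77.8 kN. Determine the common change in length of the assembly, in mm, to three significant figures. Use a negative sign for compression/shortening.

0.302 mm

A_1 = 790.9 mm².
Equal strain + equilibrium ⇒ each member carries load in proportion to AE: A₁E₁ = 84630000 N, A₂E₂ = 175500000 N, ΣAE = 260100000 N.
δ = PL/ΣAE = 77800·1010/260100000 = 0.3021 mm.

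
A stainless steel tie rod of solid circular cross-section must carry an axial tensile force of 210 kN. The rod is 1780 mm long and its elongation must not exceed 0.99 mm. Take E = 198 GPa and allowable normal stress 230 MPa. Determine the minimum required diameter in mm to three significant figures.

49.3 mm

Required area A ≥ P/σ_allow = 210000/230 = 913 mm².
For a solid circular section, d ≥ √(4A/π) = 34.1 mm.
Elongation limit: A ≥ PL/(Eδ_allow) = 210000·1780/(198000·0.99) = 1907 mm² ⇒ d ≥ 49.27 mm.
The elongation limit governs.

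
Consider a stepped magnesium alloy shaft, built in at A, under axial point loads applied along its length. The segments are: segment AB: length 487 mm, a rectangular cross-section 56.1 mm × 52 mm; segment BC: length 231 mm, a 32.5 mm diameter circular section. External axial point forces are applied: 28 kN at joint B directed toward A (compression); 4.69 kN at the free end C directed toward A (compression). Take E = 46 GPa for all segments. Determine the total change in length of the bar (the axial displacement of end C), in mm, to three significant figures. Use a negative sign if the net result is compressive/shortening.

Internal axial forces (sectioning from the free end, tension +): N_BC = -4.69 kN, N_AB = -32.69 kN.
A_AB = 2917 mm².
A_BC = 829.6 mm².
δ_AB = -32690·487/(2917·46000) = -0.1186 mm
δ_BC = -4690·231/(829.6·46000) = -0.02839 mm
δ = Σδ_i = -0.147 mm.

-0.147 mm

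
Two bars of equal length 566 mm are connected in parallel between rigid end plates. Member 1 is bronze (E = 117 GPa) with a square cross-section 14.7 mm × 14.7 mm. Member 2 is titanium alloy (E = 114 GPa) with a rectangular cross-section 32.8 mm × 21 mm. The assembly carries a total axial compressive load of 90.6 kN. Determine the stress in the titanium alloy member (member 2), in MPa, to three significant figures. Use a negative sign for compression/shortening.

-99.5 MPa

A_1 = 216.1 mm².
A_2 = 688.8 mm².
Equal strain + equilibrium ⇒ each member carries load in proportion to AE: A₁E₁ = 25280000 N, A₂E₂ = 78520000 N, ΣAE = 103800000 N.
σ₂ = P·E₂/ΣAE = -90600·114000/103800000 = -99.5 MPa.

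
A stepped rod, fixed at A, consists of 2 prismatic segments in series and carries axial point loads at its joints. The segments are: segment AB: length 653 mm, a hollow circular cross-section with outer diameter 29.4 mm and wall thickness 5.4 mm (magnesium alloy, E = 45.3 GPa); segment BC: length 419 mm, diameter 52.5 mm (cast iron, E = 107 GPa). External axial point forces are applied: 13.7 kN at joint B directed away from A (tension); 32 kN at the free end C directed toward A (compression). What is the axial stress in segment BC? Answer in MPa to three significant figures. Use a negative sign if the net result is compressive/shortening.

-14.8 MPa

Internal axial forces (sectioning from the free end, tension +): N_BC = -32 kN, N_AB = -18.3 kN.
A_BC = 2165 mm².
σ_BC = N_BC/A_BC = -32000/2165 = -14.78 MPa.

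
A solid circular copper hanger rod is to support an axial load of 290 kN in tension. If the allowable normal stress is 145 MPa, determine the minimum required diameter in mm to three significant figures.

Required area A ≥ P/σ_allow = 290000/145 = 2000 mm².
For a solid circular section, d ≥ √(4A/π) = 50.46 mm.

50.5 mm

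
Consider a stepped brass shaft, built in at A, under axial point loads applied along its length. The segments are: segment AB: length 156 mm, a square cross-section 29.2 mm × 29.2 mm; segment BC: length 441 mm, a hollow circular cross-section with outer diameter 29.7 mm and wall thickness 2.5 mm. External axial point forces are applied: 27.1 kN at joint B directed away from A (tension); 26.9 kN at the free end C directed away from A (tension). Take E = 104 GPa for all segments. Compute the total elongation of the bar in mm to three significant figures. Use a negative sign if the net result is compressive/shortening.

0.629 mm

Internal axial forces (sectioning from the free end, tension +): N_BC = 26.9 kN, N_AB = 54 kN.
A_AB = 852.6 mm².
A_BC = 213.6 mm².
δ_AB = 54000·156/(852.6·104000) = 0.095 mm
δ_BC = 26900·441/(213.6·104000) = 0.5339 mm
δ = Σδ_i = 0.6289 mm.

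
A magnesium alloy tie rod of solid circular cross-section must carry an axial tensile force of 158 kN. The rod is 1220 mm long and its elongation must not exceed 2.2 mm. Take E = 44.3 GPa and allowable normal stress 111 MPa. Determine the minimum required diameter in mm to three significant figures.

Required area A ≥ P/σ_allow = 158000/111 = 1423 mm².
For a solid circular section, d ≥ √(4A/π) = 42.57 mm.
Elongation limit: A ≥ PL/(Eδ_allow) = 158000·1220/(44300·2.2) = 1978 mm² ⇒ d ≥ 50.18 mm.
The elongation limit governs.

50.2 mm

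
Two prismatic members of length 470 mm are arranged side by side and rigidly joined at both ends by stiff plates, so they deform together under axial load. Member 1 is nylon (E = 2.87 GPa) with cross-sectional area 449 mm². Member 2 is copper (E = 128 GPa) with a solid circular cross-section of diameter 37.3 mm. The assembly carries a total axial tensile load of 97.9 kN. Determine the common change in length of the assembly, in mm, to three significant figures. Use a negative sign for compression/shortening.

0.326 mm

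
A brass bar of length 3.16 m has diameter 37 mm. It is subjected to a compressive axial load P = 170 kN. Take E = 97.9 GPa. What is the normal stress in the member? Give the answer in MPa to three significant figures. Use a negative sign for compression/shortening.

-158 MPa

A = 1075 mm².
σ = N/A = -170000/1075 = -158.1 MPa.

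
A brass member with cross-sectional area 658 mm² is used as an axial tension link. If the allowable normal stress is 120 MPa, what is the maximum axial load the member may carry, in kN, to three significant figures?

P_max = σ_allow · A = 120 · 658 = 78960 N = 78.96 kN.

79.0 kN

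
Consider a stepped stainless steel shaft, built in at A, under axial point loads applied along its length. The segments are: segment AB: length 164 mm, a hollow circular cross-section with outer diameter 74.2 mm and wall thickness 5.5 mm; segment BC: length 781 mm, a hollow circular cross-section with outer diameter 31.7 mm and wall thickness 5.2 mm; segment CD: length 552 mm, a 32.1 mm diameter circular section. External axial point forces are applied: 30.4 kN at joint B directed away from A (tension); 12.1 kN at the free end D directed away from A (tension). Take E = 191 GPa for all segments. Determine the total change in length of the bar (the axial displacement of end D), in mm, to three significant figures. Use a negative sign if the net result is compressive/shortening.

Internal axial forces (sectioning from the free end, tension +): N_CD = 12.1 kN, N_BC = 12.1 kN, N_AB = 42.5 kN.
A_AB = 1187 mm².
A_BC = 432.9 mm².
A_CD = 809.3 mm².
δ_AB = 42500·164/(1187·191000) = 0.03074 mm
δ_BC = 12100·781/(432.9·191000) = 0.1143 mm
δ_CD = 12100·552/(809.3·191000) = 0.04321 mm
δ = Σδ_i = 0.1882 mm.

0.188 mm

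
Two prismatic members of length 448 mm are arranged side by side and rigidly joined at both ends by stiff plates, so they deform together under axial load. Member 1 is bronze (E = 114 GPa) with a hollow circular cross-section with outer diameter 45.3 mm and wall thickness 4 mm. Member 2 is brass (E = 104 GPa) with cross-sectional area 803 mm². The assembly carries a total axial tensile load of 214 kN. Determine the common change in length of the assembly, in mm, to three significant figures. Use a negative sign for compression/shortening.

A_1 = 519 mm².
Equal strain + equilibrium ⇒ each member carries load in proportion to AE: A₁E₁ = 59160000 N, A₂E₂ = 83510000 N, ΣAE = 142700000 N.
δ = PL/ΣAE = 214000·448/142700000 = 0.672 mm.

0.672 mm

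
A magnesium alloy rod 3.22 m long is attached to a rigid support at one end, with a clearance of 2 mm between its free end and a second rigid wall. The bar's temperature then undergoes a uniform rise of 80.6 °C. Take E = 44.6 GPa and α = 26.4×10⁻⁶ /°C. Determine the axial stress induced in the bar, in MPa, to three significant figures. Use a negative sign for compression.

Free thermal expansion αLΔT = 26.4e-6 · 3220 · 80.6 = 6.852 mm.
The walls engage after the gap closes; constrained expansion = 6.852 − 2 = 4.852 mm.
The walls impose strain ε = −(4.852)/3220 = -1.5067e-03; σ = Eε = 44600 · -1.5067e-03 = -67.2 MPa.

-67.2 MPa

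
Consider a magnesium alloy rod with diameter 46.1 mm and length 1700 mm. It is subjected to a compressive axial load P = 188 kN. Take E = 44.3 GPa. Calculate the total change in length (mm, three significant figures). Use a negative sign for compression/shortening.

-4.32 mm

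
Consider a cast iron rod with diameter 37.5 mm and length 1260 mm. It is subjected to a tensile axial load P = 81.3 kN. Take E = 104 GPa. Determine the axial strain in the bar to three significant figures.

A = 1104 mm².
σ = N/A = 73.61 MPa; ε = σ/E = 73.61/104000 = 7.078e-04.

7.08e-04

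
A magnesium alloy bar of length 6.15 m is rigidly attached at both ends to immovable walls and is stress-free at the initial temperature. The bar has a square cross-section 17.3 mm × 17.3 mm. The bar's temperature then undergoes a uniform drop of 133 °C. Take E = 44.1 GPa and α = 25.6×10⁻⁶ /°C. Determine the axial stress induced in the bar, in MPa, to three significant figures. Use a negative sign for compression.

150 MPa

Free thermal expansion αLΔT = 25.6e-6 · 6150 · -133 = -20.94 mm.
The walls impose strain ε = −(-20.94)/6150 = 3.4048e-03; σ = Eε = 44100 · 3.4048e-03 = 150.2 MPa.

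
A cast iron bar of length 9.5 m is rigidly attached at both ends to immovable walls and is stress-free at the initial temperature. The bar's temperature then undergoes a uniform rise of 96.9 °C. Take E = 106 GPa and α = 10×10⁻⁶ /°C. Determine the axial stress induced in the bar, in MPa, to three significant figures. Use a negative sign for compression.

-103 MPa

Free thermal expansion αLΔT = 10e-6 · 9500 · 96.9 = 9.205 mm.
The walls impose strain ε = −(9.205)/9500 = -9.6900e-04; σ = Eε = 106000 · -9.6900e-04 = -102.7 MPa.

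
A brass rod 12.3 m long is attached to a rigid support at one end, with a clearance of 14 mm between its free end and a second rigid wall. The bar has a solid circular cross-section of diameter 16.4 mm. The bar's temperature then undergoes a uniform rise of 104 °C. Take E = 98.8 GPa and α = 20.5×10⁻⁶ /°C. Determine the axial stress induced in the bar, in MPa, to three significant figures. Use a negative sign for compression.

-98.2 MPa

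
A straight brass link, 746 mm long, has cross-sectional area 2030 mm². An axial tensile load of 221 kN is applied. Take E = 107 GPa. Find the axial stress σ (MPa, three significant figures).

109 MPa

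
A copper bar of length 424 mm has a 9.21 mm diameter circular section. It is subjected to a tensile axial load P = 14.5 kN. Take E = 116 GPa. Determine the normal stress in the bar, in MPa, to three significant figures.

218 MPa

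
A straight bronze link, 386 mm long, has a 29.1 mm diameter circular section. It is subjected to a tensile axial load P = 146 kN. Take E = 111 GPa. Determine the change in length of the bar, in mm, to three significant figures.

0.763 mm

A = 665.1 mm².
δ_mech = NL/(AE) = 146000·386/(665.1·111000) = 0.7634 mm.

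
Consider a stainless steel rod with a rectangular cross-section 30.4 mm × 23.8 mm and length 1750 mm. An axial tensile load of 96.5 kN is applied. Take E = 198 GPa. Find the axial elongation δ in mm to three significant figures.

1.18 mm

A = 723.5 mm².
δ_mech = NL/(AE) = 96500·1750/(723.5·198000) = 1.179 mm.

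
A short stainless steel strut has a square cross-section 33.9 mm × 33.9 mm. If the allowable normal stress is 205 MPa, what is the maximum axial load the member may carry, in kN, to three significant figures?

A = 1149 mm².
P_max = σ_allow · A = 205 · 1149 = 235600 N = 235.6 kN.

236 kN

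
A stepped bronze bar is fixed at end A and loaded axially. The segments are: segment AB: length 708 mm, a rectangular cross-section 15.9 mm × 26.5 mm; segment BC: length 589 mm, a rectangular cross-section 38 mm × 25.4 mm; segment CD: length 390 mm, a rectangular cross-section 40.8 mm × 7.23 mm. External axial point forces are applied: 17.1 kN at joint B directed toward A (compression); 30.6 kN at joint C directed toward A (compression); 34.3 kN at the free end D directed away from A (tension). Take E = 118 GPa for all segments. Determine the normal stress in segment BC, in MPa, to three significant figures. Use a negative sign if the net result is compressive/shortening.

3.83 MPa

Internal axial forces (sectioning from the free end, tension +): N_CD = 34.3 kN, N_BC = 3.7 kN, N_AB = -13.4 kN.
A_BC = 965.2 mm².
σ_BC = N_BC/A_BC = 3700/965.2 = 3.833 MPa.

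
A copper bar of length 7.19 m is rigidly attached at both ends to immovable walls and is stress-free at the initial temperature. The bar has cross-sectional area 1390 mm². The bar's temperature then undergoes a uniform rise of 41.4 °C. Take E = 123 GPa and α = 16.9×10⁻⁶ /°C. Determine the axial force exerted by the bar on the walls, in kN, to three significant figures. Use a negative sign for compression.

Free thermal expansion αLΔT = 16.9e-6 · 7190 · 41.4 = 5.031 mm.
The walls impose strain ε = −(5.031)/7190 = -6.9966e-04; σ = Eε = 123000 · -6.9966e-04 = -86.06 MPa.
Wall reaction R = σ·A = -86.06·1390 = -119600 N = -119.6 kN.

-120 kN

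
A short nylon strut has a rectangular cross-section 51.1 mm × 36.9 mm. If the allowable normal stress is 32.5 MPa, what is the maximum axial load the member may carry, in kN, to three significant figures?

A = 1886 mm².
P_max = σ_allow · A = 32.5 · 1886 = 61280 N = 61.28 kN.

61.3 kN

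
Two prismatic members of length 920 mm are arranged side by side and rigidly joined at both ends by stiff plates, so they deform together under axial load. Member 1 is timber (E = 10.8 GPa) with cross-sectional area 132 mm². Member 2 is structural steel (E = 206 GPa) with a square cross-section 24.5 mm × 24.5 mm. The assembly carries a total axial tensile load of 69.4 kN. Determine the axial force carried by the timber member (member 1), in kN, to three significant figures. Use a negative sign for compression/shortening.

A_2 = 600.2 mm².
Equal strain + equilibrium ⇒ each member carries load in proportion to AE: A₁E₁ = 1426000 N, A₂E₂ = 123700000 N, ΣAE = 125100000 N.
F₁ = P·A₁E₁/ΣAE = 69400·1426000/125100000 = 791 N.

0.791 kN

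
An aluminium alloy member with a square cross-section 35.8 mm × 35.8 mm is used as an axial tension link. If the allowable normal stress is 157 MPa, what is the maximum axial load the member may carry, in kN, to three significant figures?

201 kN

A = 1282 mm².
P_max = σ_allow · A = 157 · 1282 = 201200 N = 201.2 kN.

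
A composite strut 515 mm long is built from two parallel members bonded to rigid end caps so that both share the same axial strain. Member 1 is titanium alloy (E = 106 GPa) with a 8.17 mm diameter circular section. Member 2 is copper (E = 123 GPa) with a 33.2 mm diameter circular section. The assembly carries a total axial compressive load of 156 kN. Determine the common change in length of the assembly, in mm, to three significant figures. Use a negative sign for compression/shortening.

-0.717 mm

A_1 = 52.42 mm².
A_2 = 865.7 mm².
Equal strain + equilibrium ⇒ each member carries load in proportion to AE: A₁E₁ = 5557000 N, A₂E₂ = 106500000 N, ΣAE = 112000000 N.
δ = PL/ΣAE = -156000·515/112000000 = -0.7171 mm.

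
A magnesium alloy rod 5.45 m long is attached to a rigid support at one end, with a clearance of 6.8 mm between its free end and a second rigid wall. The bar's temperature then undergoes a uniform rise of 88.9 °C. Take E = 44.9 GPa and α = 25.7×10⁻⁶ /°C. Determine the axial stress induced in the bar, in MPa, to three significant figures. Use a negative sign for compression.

Free thermal expansion αLΔT = 25.7e-6 · 5450 · 88.9 = 12.45 mm.
The walls engage after the gap closes; constrained expansion = 12.45 − 6.8 = 5.652 mm.
The walls impose strain ε = −(5.652)/5450 = -1.0370e-03; σ = Eε = 44900 · -1.0370e-03 = -46.56 MPa.

-46.6 MPa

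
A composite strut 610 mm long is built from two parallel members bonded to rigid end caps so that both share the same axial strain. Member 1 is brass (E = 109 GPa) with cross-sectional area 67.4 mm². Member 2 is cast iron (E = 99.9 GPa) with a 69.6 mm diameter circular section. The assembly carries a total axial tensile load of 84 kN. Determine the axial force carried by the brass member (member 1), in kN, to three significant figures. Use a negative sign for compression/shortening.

A_2 = 3805 mm².
Equal strain + equilibrium ⇒ each member carries load in proportion to AE: A₁E₁ = 7347000 N, A₂E₂ = 380100000 N, ΣAE = 387400000 N.
F₁ = P·A₁E₁/ΣAE = 84000·7347000/387400000 = 1593 N.

1.59 kN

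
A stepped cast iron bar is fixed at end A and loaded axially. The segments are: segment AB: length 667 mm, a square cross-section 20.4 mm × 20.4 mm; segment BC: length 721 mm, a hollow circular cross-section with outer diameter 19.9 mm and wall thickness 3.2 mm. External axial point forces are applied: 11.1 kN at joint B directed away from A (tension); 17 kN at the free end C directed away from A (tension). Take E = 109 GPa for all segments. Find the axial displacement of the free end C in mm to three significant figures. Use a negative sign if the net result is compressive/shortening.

1.08 mm

Internal axial forces (sectioning from the free end, tension +): N_BC = 17 kN, N_AB = 28.1 kN.
A_AB = 416.2 mm².
A_BC = 167.9 mm².
δ_AB = 28100·667/(416.2·109000) = 0.4132 mm
δ_BC = 17000·721/(167.9·109000) = 0.6698 mm
δ = Σδ_i = 1.083 mm.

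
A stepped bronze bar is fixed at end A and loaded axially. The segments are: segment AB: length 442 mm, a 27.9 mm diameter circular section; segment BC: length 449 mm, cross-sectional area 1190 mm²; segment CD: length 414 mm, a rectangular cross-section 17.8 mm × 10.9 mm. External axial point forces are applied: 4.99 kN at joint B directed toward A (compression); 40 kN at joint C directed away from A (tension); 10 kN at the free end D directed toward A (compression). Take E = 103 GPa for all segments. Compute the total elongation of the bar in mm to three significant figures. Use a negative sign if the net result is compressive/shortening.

0.0783 mm

Internal axial forces (sectioning from the free end, tension +): N_CD = -10 kN, N_BC = 30 kN, N_AB = 25.01 kN.
A_AB = 611.4 mm².
A_CD = 194 mm².
δ_AB = 25010·442/(611.4·103000) = 0.1755 mm
δ_BC = 30000·449/(1190·103000) = 0.1099 mm
δ_CD = -10000·414/(194·103000) = -0.2072 mm
δ = Σδ_i = 0.07828 mm.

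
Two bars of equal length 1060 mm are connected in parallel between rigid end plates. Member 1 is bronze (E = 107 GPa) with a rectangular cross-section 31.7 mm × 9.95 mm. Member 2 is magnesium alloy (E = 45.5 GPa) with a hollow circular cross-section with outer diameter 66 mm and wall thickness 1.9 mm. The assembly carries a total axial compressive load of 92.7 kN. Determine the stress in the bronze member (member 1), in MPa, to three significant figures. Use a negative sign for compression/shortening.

-194 MPa

A_1 = 315.4 mm².
A_2 = 382.6 mm².
Equal strain + equilibrium ⇒ each member carries load in proportion to AE: A₁E₁ = 33750000 N, A₂E₂ = 17410000 N, ΣAE = 51160000 N.
σ₁ = P·E₁/ΣAE = -92700·107000/51160000 = -193.9 MPa.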